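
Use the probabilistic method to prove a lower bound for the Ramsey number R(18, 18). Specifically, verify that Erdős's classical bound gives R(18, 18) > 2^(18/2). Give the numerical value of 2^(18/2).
2^(18/2) = 512; so R(18, 18) > 512

Colour each edge of K_n uniformly at random with red/blue. The expected number of monochromatic K_18 is C(n, 18) · 2 · 2^(−C(18,2)). If C(n, 18) · 2^(1 − C(18,2)) < 1, then with positive probability no monochromatic K_18 exists, so R(18, 18) > n. The standard estimate C(n, 18) ≤ n^18/18! shows this inequality holds whenever n ≤ 2^(18/2) (since 18! · 2^(C(18,2) − 1) > 2^(18^2/2) ≥ n^18). Hence R(18, 18) > 2^(18/2) = 512.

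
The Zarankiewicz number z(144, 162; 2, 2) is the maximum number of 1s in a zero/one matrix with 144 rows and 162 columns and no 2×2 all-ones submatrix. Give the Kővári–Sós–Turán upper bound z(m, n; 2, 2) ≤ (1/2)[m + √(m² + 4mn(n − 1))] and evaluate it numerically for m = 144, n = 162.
z(144, 162; 2, 2) ≤ (1/2)[144 + √(144² + 4·144·162·161)] = (1/2)[144 + √15043968] = 2011.3277

Kővári–Sós–Turán: let r_1, ..., r_144 be the row sums and z = Σ r_i the total number of 1s. Each pair of columns can share at most one row with both entries 1 (else a 2×2 all-ones block appears), so Σ_i C(r_i, 2) ≤ C(162, 2) = 13041. By convexity Σ_i C(r_i, 2) ≥ 144·C(z/144, 2) = z(z − 144)/(2·144), giving z² − 144z − 144·162·161 ≤ 0 and hence z ≤ (1/2)[144 + √(20736 + 4·3755808)] = (1/2)[144 + √15043968] ≈ (1/2)(144 + 3878.6554) = 2011.3277.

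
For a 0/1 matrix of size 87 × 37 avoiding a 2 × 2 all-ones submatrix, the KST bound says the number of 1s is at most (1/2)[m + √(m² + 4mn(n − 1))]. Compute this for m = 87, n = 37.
z(87, 37; 2, 2) ≤ (1/2)[87 + √(87² + 4·87·37·36)] = (1/2)[87 + √471105] = 386.6854

Kővári–Sós–Turán: let r_1, ..., r_87 be the row sums and z = Σ r_i the total number of 1s. Each pair of columns can share at most one row with both entries 1 (else a 2×2 all-ones block appears), so Σ_i C(r_i, 2) ≤ C(37, 2) = 666. By convexity Σ_i C(r_i, 2) ≥ 87·C(z/87, 2) = z(z − 87)/(2·87), giving z² − 87z − 87·37·36 ≤ 0 and hence z ≤ (1/2)[87 + √(7569 + 4·115884)] = (1/2)[87 + √471105] ≈ (1/2)(87 + 686.3709) = 386.6854.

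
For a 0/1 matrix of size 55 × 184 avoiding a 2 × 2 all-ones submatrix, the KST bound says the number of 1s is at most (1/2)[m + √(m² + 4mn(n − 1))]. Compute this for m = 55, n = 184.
z(55, 184; 2, 2) ≤ (1/2)[55 + √(55² + 4·55·184·183)] = (1/2)[55 + √7410865] = 1388.6452

Kővári–Sós–Turán: let r_1, ..., r_55 be the row sums and z = Σ r_i the total number of 1s. Each pair of columns can share at most one row with both entries 1 (else a 2×2 all-ones block appears), so Σ_i C(r_i, 2) ≤ C(184, 2) = 16836. By convexity Σ_i C(r_i, 2) ≥ 55·C(z/55, 2) = z(z − 55)/(2·55), giving z² − 55z − 55·184·183 ≤ 0 and hence z ≤ (1/2)[55 + √(3025 + 4·1851960)] = (1/2)[55 + √7410865] ≈ (1/2)(55 + 2722.2904) = 1388.6452.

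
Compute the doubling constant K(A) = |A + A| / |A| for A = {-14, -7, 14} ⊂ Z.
K = |A + A| / |A| = 6/3 = 2

Enumerate A + A = {a + b : a, b ∈ A}. With |A| = 3, there are |A|^2 = 9 ordered sum pairs; collecting distinct values, A + A = {-28, -21, -14, 0, 7, 28}, so |A + A| = 6. Thus K = 6/3 = 2. For comparison, the minimum possible |A + A| over all 3-element sets is 2·3 − 1 = 5 (so min K = 5/3), attained only by arithmetic progressions.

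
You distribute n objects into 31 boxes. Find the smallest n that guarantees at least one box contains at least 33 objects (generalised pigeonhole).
n = (33 − 1)·31 + 1 = 993

By the generalised pigeonhole principle, to guarantee some box contains ≥ r objects we need more than (r − 1) · k objects total. Threshold: n = (r − 1) · k + 1. With r = 33 and k = 31: n = 32 · 31 + 1 = 992 + 1 = 993. For n = 992 = 32 · 31, we can put exactly 32 objects in every box, avoiding 33 in any single one — so 993 is tight.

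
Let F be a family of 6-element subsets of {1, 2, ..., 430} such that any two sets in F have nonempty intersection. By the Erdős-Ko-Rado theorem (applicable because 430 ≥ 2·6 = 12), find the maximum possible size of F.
max |F| = C(429, 5) = 118289506335

The Erdős-Ko-Rado theorem states: for n ≥ 2k, an intersecting family of k-subsets of an n-element set has size at most C(n − 1, k − 1), with equality for 'star' families {A ⊆ [n] : |A| = k, i ∈ A} (fix an element i). For n = 430, k = 6: C(429, 5) = 118289506335.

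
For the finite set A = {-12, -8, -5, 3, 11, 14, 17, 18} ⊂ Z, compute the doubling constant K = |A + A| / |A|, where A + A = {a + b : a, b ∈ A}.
K = |A + A| / |A| = 31/8

Enumerate A + A = {a + b : a, b ∈ A}. With |A| = 8, there are |A|^2 = 64 ordered sum pairs; collecting distinct values, A + A = {-24, -20, -17, -16, -13, -10, -9, -5, -2, -1, 2, 3, 5, 6, 9, 10, 12, 13, 14, 17, 20, 21, 22, 25, 28, 29, 31, 32, 34, 35, 36}, so |A + A| = 31. Thus K = 31/8. For comparison, the minimum possible |A + A| over all 8-element sets is 2·8 − 1 = 15 (so min K = 15/8), attained only by arithmetic progressions.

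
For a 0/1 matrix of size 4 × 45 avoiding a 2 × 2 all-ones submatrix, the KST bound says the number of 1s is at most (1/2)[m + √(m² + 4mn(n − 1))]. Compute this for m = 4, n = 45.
z(4, 45; 2, 2) ≤ (1/2)[4 + √(4² + 4·4·45·44)] = (1/2)[4 + √31696] = 91.0169

Kővári–Sós–Turán: let r_1, ..., r_4 be the row sums and z = Σ r_i the total number of 1s. Each pair of columns can share at most one row with both entries 1 (else a 2×2 all-ones block appears), so Σ_i C(r_i, 2) ≤ C(45, 2) = 990. By convexity Σ_i C(r_i, 2) ≥ 4·C(z/4, 2) = z(z − 4)/(2·4), giving z² − 4z − 4·45·44 ≤ 0 and hence z ≤ (1/2)[4 + √(16 + 4·7920)] = (1/2)[4 + √31696] ≈ (1/2)(4 + 178.0337) = 91.0169.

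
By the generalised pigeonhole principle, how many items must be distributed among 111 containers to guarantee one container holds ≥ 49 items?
n = (49 − 1)·111 + 1 = 5329

By the generalised pigeonhole principle, to guarantee some box contains ≥ r objects we need more than (r − 1) · k objects total. Threshold: n = (r − 1) · k + 1. With r = 49 and k = 111: n = 48 · 111 + 1 = 5328 + 1 = 5329. For n = 5328 = 48 · 111, we can put exactly 48 objects in every box, avoiding 49 in any single one — so 5329 is tight.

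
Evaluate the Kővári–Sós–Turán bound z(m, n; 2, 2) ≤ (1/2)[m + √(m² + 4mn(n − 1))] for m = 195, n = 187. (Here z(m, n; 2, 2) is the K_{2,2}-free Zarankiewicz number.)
z(195, 187; 2, 2) ≤ (1/2)[195 + √(195² + 4·195·187·186)] = (1/2)[195 + √27167985] = 2703.6459

Kővári–Sós–Turán: let r_1, ..., r_195 be the row sums and z = Σ r_i the total number of 1s. Each pair of columns can share at most one row with both entries 1 (else a 2×2 all-ones block appears), so Σ_i C(r_i, 2) ≤ C(187, 2) = 17391. By convexity Σ_i C(r_i, 2) ≥ 195·C(z/195, 2) = z(z − 195)/(2·195), giving z² − 195z − 195·187·186 ≤ 0 and hence z ≤ (1/2)[195 + √(38025 + 4·6782490)] = (1/2)[195 + √27167985] ≈ (1/2)(195 + 5212.2917) = 2703.6459.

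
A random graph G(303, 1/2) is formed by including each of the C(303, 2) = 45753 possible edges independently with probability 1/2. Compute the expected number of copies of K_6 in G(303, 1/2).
E[# K_6] = C(303, 6) · (1/2)^C(6, 2) = 1022568188005 / 2^15 ≈ 31206304.565582

For each 6-subset S of vertices (there are C(303, 6) = 1022568188005 such S), let X_S = 1 if S induces a K_6 (all C(6, 2) = 15 edges present). Then P(X_S = 1) = (1/2)^15 = 1/32768. By linearity of expectation, E[# K_6] = C(303, 6) · (1/2)^15 = 1022568188005 / 32768 ≈ 31206304.565582.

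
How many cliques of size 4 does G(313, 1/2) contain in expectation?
E[# K_4] = C(313, 4) · (1/2)^C(4, 2) = 392292290 / 2^6 = 196146145/32 = 6129567.03125

For each 4-subset S of vertices (there are C(313, 4) = 392292290 such S), let X_S = 1 if S induces a K_4 (all C(4, 2) = 6 edges present). Then P(X_S = 1) = (1/2)^6 = 1/64. By linearity of expectation, E[# K_4] = C(313, 4) · (1/2)^6 = 392292290 / 64 = 196146145/32 = 6129567.03125.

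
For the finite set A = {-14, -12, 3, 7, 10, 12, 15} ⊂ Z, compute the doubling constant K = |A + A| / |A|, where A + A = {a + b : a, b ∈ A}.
K = |A + A| / |A| = 26/7

Enumerate A + A = {a + b : a, b ∈ A}. With |A| = 7, there are |A|^2 = 49 ordered sum pairs; collecting distinct values, A + A = {-28, -26, -24, -11, -9, -7, -5, -4, -2, 0, 1, 3, 6, 10, 13, 14, 15, 17, 18, 19, 20, 22, 24, 25, 27, 30}, so |A + A| = 26. Thus K = 26/7. For comparison, the minimum possible |A + A| over all 7-element sets is 2·7 − 1 = 13 (so min K = 13/7), attained only by arithmetic progressions.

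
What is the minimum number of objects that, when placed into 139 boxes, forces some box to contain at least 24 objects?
n = (24 − 1)·139 + 1 = 3198

By the generalised pigeonhole principle, to guarantee some box contains ≥ r objects we need more than (r − 1) · k objects total. Threshold: n = (r − 1) · k + 1. With r = 24 and k = 139: n = 23 · 139 + 1 = 3197 + 1 = 3198. For n = 3197 = 23 · 139, we can put exactly 23 objects in every box, avoiding 24 in any single one — so 3198 is tight.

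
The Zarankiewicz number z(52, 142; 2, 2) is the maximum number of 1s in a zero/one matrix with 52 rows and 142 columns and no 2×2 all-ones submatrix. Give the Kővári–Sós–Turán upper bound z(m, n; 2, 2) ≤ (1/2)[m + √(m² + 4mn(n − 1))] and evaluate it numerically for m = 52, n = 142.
z(52, 142; 2, 2) ≤ (1/2)[52 + √(52² + 4·52·142·141)] = (1/2)[52 + √4167280] = 1046.6958

Kővári–Sós–Turán: let r_1, ..., r_52 be the row sums and z = Σ r_i the total number of 1s. Each pair of columns can share at most one row with both entries 1 (else a 2×2 all-ones block appears), so Σ_i C(r_i, 2) ≤ C(142, 2) = 10011. By convexity Σ_i C(r_i, 2) ≥ 52·C(z/52, 2) = z(z − 52)/(2·52), giving z² − 52z − 52·142·141 ≤ 0 and hence z ≤ (1/2)[52 + √(2704 + 4·1041144)] = (1/2)[52 + √4167280] ≈ (1/2)(52 + 2041.3917) = 1046.6958.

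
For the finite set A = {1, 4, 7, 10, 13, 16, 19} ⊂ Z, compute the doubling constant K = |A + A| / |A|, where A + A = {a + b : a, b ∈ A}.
K = |A + A| / |A| = 13/7

Enumerate A + A = {a + b : a, b ∈ A}. With |A| = 7, there are |A|^2 = 49 ordered sum pairs; collecting distinct values, A + A = {2, 5, 8, 11, 14, 17, 20, 23, 26, 29, 32, 35, 38}, so |A + A| = 13. Thus K = 13/7. Here |A + A| = 2|A| − 1 = 13, the minimum possible — so K = 13/7 is minimal, which holds iff A is an arithmetic progression.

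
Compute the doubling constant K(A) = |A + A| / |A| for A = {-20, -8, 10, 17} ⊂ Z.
K = |A + A| / |A| = 10/4 = 5/2

Enumerate A + A = {a + b : a, b ∈ A}. With |A| = 4, there are |A|^2 = 16 ordered sum pairs; collecting distinct values, A + A = {-40, -28, -16, -10, -3, 2, 9, 20, 27, 34}, so |A + A| = 10. Thus K = 10/4 = 5/2. For comparison, the minimum possible |A + A| over all 4-element sets is 2·4 − 1 = 7 (so min K = 7/4), attained only by arithmetic progressions.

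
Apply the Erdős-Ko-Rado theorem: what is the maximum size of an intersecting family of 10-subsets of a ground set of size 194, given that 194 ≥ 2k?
max |F| = C(193, 9) = 847282830030120

The Erdős-Ko-Rado theorem states: for n ≥ 2k, an intersecting family of k-subsets of an n-element set has size at most C(n − 1, k − 1), with equality for 'star' families {A ⊆ [n] : |A| = k, i ∈ A} (fix an element i). For n = 194, k = 10: C(193, 9) = 847282830030120.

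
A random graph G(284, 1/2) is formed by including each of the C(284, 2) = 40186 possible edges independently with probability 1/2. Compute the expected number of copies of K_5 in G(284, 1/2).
E[# K_5] = C(284, 5) · (1/2)^C(5, 2) = 14860622056 / 2^10 = 1857577757/128 = 14512326.2265625

For each 5-subset S of vertices (there are C(284, 5) = 14860622056 such S), let X_S = 1 if S induces a K_5 (all C(5, 2) = 10 edges present). Then P(X_S = 1) = (1/2)^10 = 1/1024. By linearity of expectation, E[# K_5] = C(284, 5) · (1/2)^10 = 14860622056 / 1024 = 1857577757/128 = 14512326.2265625.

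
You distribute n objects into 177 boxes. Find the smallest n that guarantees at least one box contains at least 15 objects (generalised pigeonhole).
n = (15 − 1)·177 + 1 = 2479

By the generalised pigeonhole principle, to guarantee some box contains ≥ r objects we need more than (r − 1) · k objects total. Threshold: n = (r − 1) · k + 1. With r = 15 and k = 177: n = 14 · 177 + 1 = 2478 + 1 = 2479. For n = 2478 = 14 · 177, we can put exactly 14 objects in every box, avoiding 15 in any single one — so 2479 is tight.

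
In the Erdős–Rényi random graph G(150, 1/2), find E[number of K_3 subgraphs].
E[# K_3] = C(150, 3) · (1/2)^C(3, 2) = 551300 / 2^3 = 137825/2 = 68912.5

For each 3-subset S of vertices (there are C(150, 3) = 551300 such S), let X_S = 1 if S induces a K_3 (all C(3, 2) = 3 edges present). Then P(X_S = 1) = (1/2)^3 = 1/8. By linearity of expectation, E[# K_3] = C(150, 3) · (1/2)^3 = 551300 / 8 = 137825/2 = 68912.5.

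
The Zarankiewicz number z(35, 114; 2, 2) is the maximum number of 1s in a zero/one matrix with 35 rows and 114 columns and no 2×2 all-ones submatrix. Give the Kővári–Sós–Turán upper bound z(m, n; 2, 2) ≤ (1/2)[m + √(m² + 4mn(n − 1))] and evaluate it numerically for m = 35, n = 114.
z(35, 114; 2, 2) ≤ (1/2)[35 + √(35² + 4·35·114·113)] = (1/2)[35 + √1804705] = 689.1965

Kővári–Sós–Turán: let r_1, ..., r_35 be the row sums and z = Σ r_i the total number of 1s. Each pair of columns can share at most one row with both entries 1 (else a 2×2 all-ones block appears), so Σ_i C(r_i, 2) ≤ C(114, 2) = 6441. By convexity Σ_i C(r_i, 2) ≥ 35·C(z/35, 2) = z(z − 35)/(2·35), giving z² − 35z − 35·114·113 ≤ 0 and hence z ≤ (1/2)[35 + √(1225 + 4·450870)] = (1/2)[35 + √1804705] ≈ (1/2)(35 + 1343.3931) = 689.1965.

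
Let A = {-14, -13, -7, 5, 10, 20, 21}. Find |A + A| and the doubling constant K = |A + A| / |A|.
K = |A + A| / |A| = 27/7

Enumerate A + A = {a + b : a, b ∈ A}. With |A| = 7, there are |A|^2 = 49 ordered sum pairs; collecting distinct values, A + A = {-28, -27, -26, -21, -20, -14, -9, -8, -4, -3, -2, 3, 6, 7, 8, 10, 13, 14, 15, 20, 25, 26, 30, 31, 40, 41, 42}, so |A + A| = 27. Thus K = 27/7. For comparison, the minimum possible |A + A| over all 7-element sets is 2·7 − 1 = 13 (so min K = 13/7), attained only by arithmetic progressions.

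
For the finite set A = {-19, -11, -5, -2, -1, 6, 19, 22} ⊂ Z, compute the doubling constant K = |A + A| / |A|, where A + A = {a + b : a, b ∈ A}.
K = |A + A| / |A| = 34/8 = 17/4

Enumerate A + A = {a + b : a, b ∈ A}. With |A| = 8, there are |A|^2 = 64 ordered sum pairs; collecting distinct values, A + A = {-38, -30, -24, -22, -21, -20, -16, -13, -12, -10, -7, -6, -5, -4, -3, -2, 0, 1, 3, 4, 5, 8, 11, 12, 14, 17, 18, 20, 21, 25, 28, 38, 41, 44}, so |A + A| = 34. Thus K = 34/8 = 17/4. For comparison, the minimum possible |A + A| over all 8-element sets is 2·8 − 1 = 15 (so min K = 15/8), attained only by arithmetic progressions.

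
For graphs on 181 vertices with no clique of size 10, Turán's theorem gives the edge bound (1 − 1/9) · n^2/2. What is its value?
Turán density bound = (8/9) · 181^2/2 = 131044/9 ≈ 14560.4444

Turán's theorem: ex(n, K_{r+1}) is achieved by the complete r-partite Turán graph T(n, r) with parts as balanced as possible, and is at most (1 − 1/r) · n^2/2. For r = 9, n = 181: the density bound is (8/9) · 32761/2 = 131044/9 ≈ 14560.4444. The integer-valued extremum is e(T(181, 9)) = 14560, which is strictly less than the density bound 131044/9 since 9 ∤ 181 (the parts of T(181, 9) cannot all be equal).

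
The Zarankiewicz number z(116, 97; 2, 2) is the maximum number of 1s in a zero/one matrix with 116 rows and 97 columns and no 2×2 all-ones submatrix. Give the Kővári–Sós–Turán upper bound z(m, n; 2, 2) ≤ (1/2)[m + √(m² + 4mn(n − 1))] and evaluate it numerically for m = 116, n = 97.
z(116, 97; 2, 2) ≤ (1/2)[116 + √(116² + 4·116·97·96)] = (1/2)[116 + √4334224] = 1098.94

Kővári–Sós–Turán: let r_1, ..., r_116 be the row sums and z = Σ r_i the total number of 1s. Each pair of columns can share at most one row with both entries 1 (else a 2×2 all-ones block appears), so Σ_i C(r_i, 2) ≤ C(97, 2) = 4656. By convexity Σ_i C(r_i, 2) ≥ 116·C(z/116, 2) = z(z − 116)/(2·116), giving z² − 116z − 116·97·96 ≤ 0 and hence z ≤ (1/2)[116 + √(13456 + 4·1080192)] = (1/2)[116 + √4334224] ≈ (1/2)(116 + 2081.8799) = 1098.94.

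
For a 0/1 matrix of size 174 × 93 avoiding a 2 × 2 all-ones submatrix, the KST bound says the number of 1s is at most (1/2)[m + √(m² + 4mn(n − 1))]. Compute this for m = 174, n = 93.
z(174, 93; 2, 2) ≤ (1/2)[174 + √(174² + 4·174·93·92)] = (1/2)[174 + √5985252] = 1310.2387

Kővári–Sós–Turán: let r_1, ..., r_174 be the row sums and z = Σ r_i the total number of 1s. Each pair of columns can share at most one row with both entries 1 (else a 2×2 all-ones block appears), so Σ_i C(r_i, 2) ≤ C(93, 2) = 4278. By convexity Σ_i C(r_i, 2) ≥ 174·C(z/174, 2) = z(z − 174)/(2·174), giving z² − 174z − 174·93·92 ≤ 0 and hence z ≤ (1/2)[174 + √(30276 + 4·1488744)] = (1/2)[174 + √5985252] ≈ (1/2)(174 + 2446.4775) = 1310.2387.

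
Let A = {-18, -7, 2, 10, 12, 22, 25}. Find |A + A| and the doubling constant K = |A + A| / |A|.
K = |A + A| / |A| = 26/7

Enumerate A + A = {a + b : a, b ∈ A}. With |A| = 7, there are |A|^2 = 49 ordered sum pairs; collecting distinct values, A + A = {-36, -25, -16, -14, -8, -6, -5, 3, 4, 5, 7, 12, 14, 15, 18, 20, 22, 24, 27, 32, 34, 35, 37, 44, 47, 50}, so |A + A| = 26. Thus K = 26/7. For comparison, the minimum possible |A + A| over all 7-element sets is 2·7 − 1 = 13 (so min K = 13/7), attained only by arithmetic progressions.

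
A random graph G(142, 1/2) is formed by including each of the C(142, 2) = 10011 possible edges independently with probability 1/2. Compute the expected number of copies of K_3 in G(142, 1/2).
E[# K_3] = C(142, 3) · (1/2)^C(3, 2) = 467180 / 2^3 = 116795/2 = 58397.5

For each 3-subset S of vertices (there are C(142, 3) = 467180 such S), let X_S = 1 if S induces a K_3 (all C(3, 2) = 3 edges present). Then P(X_S = 1) = (1/2)^3 = 1/8. By linearity of expectation, E[# K_3] = C(142, 3) · (1/2)^3 = 467180 / 8 = 116795/2 = 58397.5.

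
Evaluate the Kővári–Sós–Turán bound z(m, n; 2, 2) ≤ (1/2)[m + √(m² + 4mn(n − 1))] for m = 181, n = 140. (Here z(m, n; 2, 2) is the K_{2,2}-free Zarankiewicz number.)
z(181, 140; 2, 2) ≤ (1/2)[181 + √(181² + 4·181·140·139)] = (1/2)[181 + √14121801] = 1969.4492

Kővári–Sós–Turán: let r_1, ..., r_181 be the row sums and z = Σ r_i the total number of 1s. Each pair of columns can share at most one row with both entries 1 (else a 2×2 all-ones block appears), so Σ_i C(r_i, 2) ≤ C(140, 2) = 9730. By convexity Σ_i C(r_i, 2) ≥ 181·C(z/181, 2) = z(z − 181)/(2·181), giving z² − 181z − 181·140·139 ≤ 0 and hence z ≤ (1/2)[181 + √(32761 + 4·3522260)] = (1/2)[181 + √14121801] ≈ (1/2)(181 + 3757.8985) = 1969.4492.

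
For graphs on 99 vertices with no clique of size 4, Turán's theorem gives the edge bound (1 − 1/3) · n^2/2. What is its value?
Turán density bound = (2/3) · 99^2/2 = 3267

Turán's theorem: ex(n, K_{r+1}) is achieved by the complete r-partite Turán graph T(n, r) with parts as balanced as possible, and is at most (1 − 1/r) · n^2/2. For r = 3, n = 99: the density bound is (2/3) · 9801/2 = 3267. Since 3 ∣ 99, the Turán graph T(99, 3) has parts of equal size 33, and its edge count e(T(99, 3)) = 3267 attains the density bound exactly.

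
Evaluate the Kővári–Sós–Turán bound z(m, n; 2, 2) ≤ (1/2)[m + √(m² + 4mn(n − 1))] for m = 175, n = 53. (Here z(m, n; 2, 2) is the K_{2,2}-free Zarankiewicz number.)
z(175, 53; 2, 2) ≤ (1/2)[175 + √(175² + 4·175·53·52)] = (1/2)[175 + √1959825] = 787.4687

Kővári–Sós–Turán: let r_1, ..., r_175 be the row sums and z = Σ r_i the total number of 1s. Each pair of columns can share at most one row with both entries 1 (else a 2×2 all-ones block appears), so Σ_i C(r_i, 2) ≤ C(53, 2) = 1378. By convexity Σ_i C(r_i, 2) ≥ 175·C(z/175, 2) = z(z − 175)/(2·175), giving z² − 175z − 175·53·52 ≤ 0 and hence z ≤ (1/2)[175 + √(30625 + 4·482300)] = (1/2)[175 + √1959825] ≈ (1/2)(175 + 1399.9375) = 787.4687.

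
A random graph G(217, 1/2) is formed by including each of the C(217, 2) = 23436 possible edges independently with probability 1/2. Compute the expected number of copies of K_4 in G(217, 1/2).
E[# K_4] = C(217, 4) · (1/2)^C(4, 2) = 89857530 / 2^6 = 44928765/32 = 1404023.90625

For each 4-subset S of vertices (there are C(217, 4) = 89857530 such S), let X_S = 1 if S induces a K_4 (all C(4, 2) = 6 edges present). Then P(X_S = 1) = (1/2)^6 = 1/64. By linearity of expectation, E[# K_4] = C(217, 4) · (1/2)^6 = 89857530 / 64 = 44928765/32 = 1404023.90625.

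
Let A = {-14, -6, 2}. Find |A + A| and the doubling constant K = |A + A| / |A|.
K = |A + A| / |A| = 5/3

Enumerate A + A = {a + b : a, b ∈ A}. With |A| = 3, there are |A|^2 = 9 ordered sum pairs; collecting distinct values, A + A = {-28, -20, -12, -4, 4}, so |A + A| = 5. Thus K = 5/3. Here |A + A| = 2|A| − 1 = 5, the minimum possible — so K = 5/3 is minimal, which holds iff A is an arithmetic progression.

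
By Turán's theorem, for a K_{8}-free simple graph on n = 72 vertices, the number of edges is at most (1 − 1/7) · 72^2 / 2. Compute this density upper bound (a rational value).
Turán density bound = (6/7) · 72^2/2 = 15552/7 ≈ 2221.7143

Turán's theorem: ex(n, K_{r+1}) is achieved by the complete r-partite Turán graph T(n, r) with parts as balanced as possible, and is at most (1 − 1/r) · n^2/2. For r = 7, n = 72: the density bound is (6/7) · 5184/2 = 15552/7 ≈ 2221.7143. The integer-valued extremum is e(T(72, 7)) = 2221, which is strictly less than the density bound 15552/7 since 7 ∤ 72 (the parts of T(72, 7) cannot all be equal).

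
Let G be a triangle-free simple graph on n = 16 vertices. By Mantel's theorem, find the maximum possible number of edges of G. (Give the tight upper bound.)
ex(16, K_3) = ⌊16^2/4⌋ = 64

Mantel (1907): a triangle-free graph on n vertices has at most ⌊n^2/4⌋ edges, with equality for the complete bipartite graph K_{⌊n/2⌋, ⌈n/2⌉}. For n = 16: ⌊16^2/4⌋ = ⌊256/4⌋ = 64. The extremal graph is K_{8, 8}, which has 8·8 = 64 edges.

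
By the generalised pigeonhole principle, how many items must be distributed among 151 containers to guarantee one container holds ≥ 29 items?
n = (29 − 1)·151 + 1 = 4229

By the generalised pigeonhole principle, to guarantee some box contains ≥ r objects we need more than (r − 1) · k objects total. Threshold: n = (r − 1) · k + 1. With r = 29 and k = 151: n = 28 · 151 + 1 = 4228 + 1 = 4229. For n = 4228 = 28 · 151, we can put exactly 28 objects in every box, avoiding 29 in any single one — so 4229 is tight.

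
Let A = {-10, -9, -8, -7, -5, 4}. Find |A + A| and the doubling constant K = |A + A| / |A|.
K = |A + A| / |A| = 16/6 = 8/3

Enumerate A + A = {a + b : a, b ∈ A}. With |A| = 6, there are |A|^2 = 36 ordered sum pairs; collecting distinct values, A + A = {-20, -19, -18, -17, -16, -15, -14, -13, -12, -10, -6, -5, -4, -3, -1, 8}, so |A + A| = 16. Thus K = 16/6 = 8/3. For comparison, the minimum possible |A + A| over all 6-element sets is 2·6 − 1 = 11 (so min K = 11/6), attained only by arithmetic progressions.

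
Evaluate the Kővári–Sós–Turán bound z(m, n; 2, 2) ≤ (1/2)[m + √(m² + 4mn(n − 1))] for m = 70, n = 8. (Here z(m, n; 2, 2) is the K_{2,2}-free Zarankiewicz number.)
z(70, 8; 2, 2) ≤ (1/2)[70 + √(70² + 4·70·8·7)] = (1/2)[70 + √20580] = 106.7287

Kővári–Sós–Turán: let r_1, ..., r_70 be the row sums and z = Σ r_i the total number of 1s. Each pair of columns can share at most one row with both entries 1 (else a 2×2 all-ones block appears), so Σ_i C(r_i, 2) ≤ C(8, 2) = 28. By convexity Σ_i C(r_i, 2) ≥ 70·C(z/70, 2) = z(z − 70)/(2·70), giving z² − 70z − 70·8·7 ≤ 0 and hence z ≤ (1/2)[70 + √(4900 + 4·3920)] = (1/2)[70 + √20580] ≈ (1/2)(70 + 143.4573) = 106.7287.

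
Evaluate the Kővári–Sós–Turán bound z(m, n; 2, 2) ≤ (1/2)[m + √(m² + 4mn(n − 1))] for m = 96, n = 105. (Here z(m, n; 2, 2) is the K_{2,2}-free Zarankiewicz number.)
z(96, 105; 2, 2) ≤ (1/2)[96 + √(96² + 4·96·105·104)] = (1/2)[96 + √4202496] = 1072.9995

Kővári–Sós–Turán: let r_1, ..., r_96 be the row sums and z = Σ r_i the total number of 1s. Each pair of columns can share at most one row with both entries 1 (else a 2×2 all-ones block appears), so Σ_i C(r_i, 2) ≤ C(105, 2) = 5460. By convexity Σ_i C(r_i, 2) ≥ 96·C(z/96, 2) = z(z − 96)/(2·96), giving z² − 96z − 96·105·104 ≤ 0 and hence z ≤ (1/2)[96 + √(9216 + 4·1048320)] = (1/2)[96 + √4202496] ≈ (1/2)(96 + 2049.999) = 1072.9995.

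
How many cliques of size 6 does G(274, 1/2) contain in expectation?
E[# K_6] = C(274, 6) · (1/2)^C(6, 2) = 556205081796 / 2^15 = 139051270449/8192 ≈ 16974032.037231

For each 6-subset S of vertices (there are C(274, 6) = 556205081796 such S), let X_S = 1 if S induces a K_6 (all C(6, 2) = 15 edges present). Then P(X_S = 1) = (1/2)^15 = 1/32768. By linearity of expectation, E[# K_6] = C(274, 6) · (1/2)^15 = 556205081796 / 32768 = 139051270449/8192 ≈ 16974032.037231.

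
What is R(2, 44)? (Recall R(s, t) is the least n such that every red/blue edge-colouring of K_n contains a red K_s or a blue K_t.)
R(2, 44) = 44

R(2, k) = k for all k ≥ 2: in a 2-colouring of K_k, either some edge is red (a red K_2) or all edges are blue (a blue K_k). And K_{43} coloured all-blue has no blue K_44, so R(2, 44) > 43. Hence R(2, 44) = 44.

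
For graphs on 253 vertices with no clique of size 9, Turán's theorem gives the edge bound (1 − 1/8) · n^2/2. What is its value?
Turán density bound = (7/8) · 253^2/2 = 448063/16 ≈ 28003.9375

Turán's theorem: ex(n, K_{r+1}) is achieved by the complete r-partite Turán graph T(n, r) with parts as balanced as possible, and is at most (1 − 1/r) · n^2/2. For r = 8, n = 253: the density bound is (7/8) · 64009/2 = 448063/16 ≈ 28003.9375. The integer-valued extremum is e(T(253, 8)) = 28003, which is strictly less than the density bound 448063/16 since 8 ∤ 253 (the parts of T(253, 8) cannot all be equal).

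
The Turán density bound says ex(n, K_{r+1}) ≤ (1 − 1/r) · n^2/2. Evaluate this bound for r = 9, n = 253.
Turán density bound = (8/9) · 253^2/2 = 256036/9 ≈ 28448.4444

Turán's theorem: ex(n, K_{r+1}) is achieved by the complete r-partite Turán graph T(n, r) with parts as balanced as possible, and is at most (1 − 1/r) · n^2/2. For r = 9, n = 253: the density bound is (8/9) · 64009/2 = 256036/9 ≈ 28448.4444. The integer-valued extremum is e(T(253, 9)) = 28448, which is strictly less than the density bound 256036/9 since 9 ∤ 253 (the parts of T(253, 9) cannot all be equal).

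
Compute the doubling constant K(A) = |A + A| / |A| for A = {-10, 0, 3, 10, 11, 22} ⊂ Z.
K = |A + A| / |A| = 19/6

Enumerate A + A = {a + b : a, b ∈ A}. With |A| = 6, there are |A|^2 = 36 ordered sum pairs; collecting distinct values, A + A = {-20, -10, -7, 0, 1, 3, 6, 10, 11, 12, 13, 14, 20, 21, 22, 25, 32, 33, 44}, so |A + A| = 19. Thus K = 19/6. For comparison, the minimum possible |A + A| over all 6-element sets is 2·6 − 1 = 11 (so min K = 11/6), attained only by arithmetic progressions.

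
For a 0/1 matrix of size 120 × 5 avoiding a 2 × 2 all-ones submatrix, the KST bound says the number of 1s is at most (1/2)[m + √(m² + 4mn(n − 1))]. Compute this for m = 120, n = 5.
z(120, 5; 2, 2) ≤ (1/2)[120 + √(120² + 4·120·5·4)] = (1/2)[120 + √24000] = 137.4597

Kővári–Sós–Turán: let r_1, ..., r_120 be the row sums and z = Σ r_i the total number of 1s. Each pair of columns can share at most one row with both entries 1 (else a 2×2 all-ones block appears), so Σ_i C(r_i, 2) ≤ C(5, 2) = 10. By convexity Σ_i C(r_i, 2) ≥ 120·C(z/120, 2) = z(z − 120)/(2·120), giving z² − 120z − 120·5·4 ≤ 0 and hence z ≤ (1/2)[120 + √(14400 + 4·2400)] = (1/2)[120 + √24000] ≈ (1/2)(120 + 154.9193) = 137.4597.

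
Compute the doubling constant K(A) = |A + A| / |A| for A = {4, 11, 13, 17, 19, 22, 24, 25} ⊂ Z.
K = |A + A| / |A| = 28/8 = 7/2

Enumerate A + A = {a + b : a, b ∈ A}. With |A| = 8, there are |A|^2 = 64 ordered sum pairs; collecting distinct values, A + A = {8, 15, 17, 21, 22, 23, 24, 26, 28, 29, 30, 32, 33, 34, 35, 36, 37, 38, 39, 41, 42, 43, 44, 46, 47, 48, 49, 50}, so |A + A| = 28. Thus K = 28/8 = 7/2. For comparison, the minimum possible |A + A| over all 8-element sets is 2·8 − 1 = 15 (so min K = 15/8), attained only by arithmetic progressions.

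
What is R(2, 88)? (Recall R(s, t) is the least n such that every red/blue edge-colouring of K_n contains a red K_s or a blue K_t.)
R(2, 88) = 88

R(2, k) = k for all k ≥ 2: in a 2-colouring of K_k, either some edge is red (a red K_2) or all edges are blue (a blue K_k). And K_{87} coloured all-blue has no blue K_88, so R(2, 88) > 87. Hence R(2, 88) = 88.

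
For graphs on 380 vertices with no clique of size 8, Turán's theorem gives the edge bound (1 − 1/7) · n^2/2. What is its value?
Turán density bound = (6/7) · 380^2/2 = 433200/7 ≈ 61885.7143

Turán's theorem: ex(n, K_{r+1}) is achieved by the complete r-partite Turán graph T(n, r) with parts as balanced as possible, and is at most (1 − 1/r) · n^2/2. For r = 7, n = 380: the density bound is (6/7) · 144400/2 = 433200/7 ≈ 61885.7143. The integer-valued extremum is e(T(380, 7)) = 61885, which is strictly less than the density bound 433200/7 since 7 ∤ 380 (the parts of T(380, 7) cannot all be equal).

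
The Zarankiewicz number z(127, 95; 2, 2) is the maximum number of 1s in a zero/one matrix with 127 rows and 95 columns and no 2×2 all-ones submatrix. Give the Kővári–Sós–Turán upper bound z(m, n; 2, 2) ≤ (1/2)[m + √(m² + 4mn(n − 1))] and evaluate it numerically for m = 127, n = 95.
z(127, 95; 2, 2) ≤ (1/2)[127 + √(127² + 4·127·95·94)] = (1/2)[127 + √4552569] = 1130.3375

Kővári–Sós–Turán: let r_1, ..., r_127 be the row sums and z = Σ r_i the total number of 1s. Each pair of columns can share at most one row with both entries 1 (else a 2×2 all-ones block appears), so Σ_i C(r_i, 2) ≤ C(95, 2) = 4465. By convexity Σ_i C(r_i, 2) ≥ 127·C(z/127, 2) = z(z − 127)/(2·127), giving z² − 127z − 127·95·94 ≤ 0 and hence z ≤ (1/2)[127 + √(16129 + 4·1134110)] = (1/2)[127 + √4552569] ≈ (1/2)(127 + 2133.675) = 1130.3375.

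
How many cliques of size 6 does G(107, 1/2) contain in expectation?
E[# K_6] = C(107, 6) · (1/2)^C(6, 2) = 1807245622 / 2^15 = 903622811/16384 ≈ 55152.759460

For each 6-subset S of vertices (there are C(107, 6) = 1807245622 such S), let X_S = 1 if S induces a K_6 (all C(6, 2) = 15 edges present). Then P(X_S = 1) = (1/2)^15 = 1/32768. By linearity of expectation, E[# K_6] = C(107, 6) · (1/2)^15 = 1807245622 / 32768 = 903622811/16384 ≈ 55152.759460.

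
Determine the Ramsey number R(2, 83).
R(2, 83) = 83

R(2, k) = k for all k ≥ 2: in a 2-colouring of K_k, either some edge is red (a red K_2) or all edges are blue (a blue K_k). And K_{82} coloured all-blue has no blue K_83, so R(2, 83) > 82. Hence R(2, 83) = 83.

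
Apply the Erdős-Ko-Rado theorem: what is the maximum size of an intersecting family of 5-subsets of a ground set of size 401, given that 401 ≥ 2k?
max |F| = C(400, 4) = 1050739900

Erdős-Ko-Rado (1961): when n ≥ 2k, max |F| = C(n−1, k−1). The bound is attained by the star {A : i ∈ A} for any fixed i ∈ [n]. Here C(401−1, 5−1) = C(400, 4) = 1050739900.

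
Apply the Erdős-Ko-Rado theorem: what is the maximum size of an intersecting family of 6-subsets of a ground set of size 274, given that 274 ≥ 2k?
max |F| = C(273, 5) = 12179673324

The Erdős-Ko-Rado theorem states: for n ≥ 2k, an intersecting family of k-subsets of an n-element set has size at most C(n − 1, k − 1), with equality for 'star' families {A ⊆ [n] : |A| = k, i ∈ A} (fix an element i). For n = 274, k = 6: C(273, 5) = 12179673324.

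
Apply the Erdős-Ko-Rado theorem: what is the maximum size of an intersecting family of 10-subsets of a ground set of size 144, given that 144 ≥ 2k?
max |F| = C(143, 9) = 53296124269245

Erdős-Ko-Rado (1961): when n ≥ 2k, max |F| = C(n−1, k−1). The bound is attained by the star {A : i ∈ A} for any fixed i ∈ [n]. Here C(144−1, 10−1) = C(143, 9) = 53296124269245.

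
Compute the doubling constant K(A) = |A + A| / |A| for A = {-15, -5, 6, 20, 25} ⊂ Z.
K = |A + A| / |A| = 15/5 = 3

Enumerate A + A = {a + b : a, b ∈ A}. With |A| = 5, there are |A|^2 = 25 ordered sum pairs; collecting distinct values, A + A = {-30, -20, -10, -9, 1, 5, 10, 12, 15, 20, 26, 31, 40, 45, 50}, so |A + A| = 15. Thus K = 15/5 = 3. For comparison, the minimum possible |A + A| over all 5-element sets is 2·5 − 1 = 9 (so min K = 9/5), attained only by arithmetic progressions.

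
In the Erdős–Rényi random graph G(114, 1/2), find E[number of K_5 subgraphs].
E[# K_5] = C(114, 5) · (1/2)^C(5, 2) = 146803272 / 2^10 = 18350409/128 = 143362.5703125

For each 5-subset S of vertices (there are C(114, 5) = 146803272 such S), let X_S = 1 if S induces a K_5 (all C(5, 2) = 10 edges present). Then P(X_S = 1) = (1/2)^10 = 1/1024. By linearity of expectation, E[# K_5] = C(114, 5) · (1/2)^10 = 146803272 / 1024 = 18350409/128 = 143362.5703125.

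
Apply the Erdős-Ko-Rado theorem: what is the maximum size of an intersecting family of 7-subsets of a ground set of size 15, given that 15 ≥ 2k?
max |F| = C(14, 6) = 3003

Erdős-Ko-Rado (1961): when n ≥ 2k, max |F| = C(n−1, k−1). The bound is attained by the star {A : i ∈ A} for any fixed i ∈ [n]. Here C(15−1, 7−1) = C(14, 6) = 3003.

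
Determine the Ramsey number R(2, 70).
R(2, 70) = 70

R(2, k) = k for all k ≥ 2: in a 2-colouring of K_k, either some edge is red (a red K_2) or all edges are blue (a blue K_k). And K_{69} coloured all-blue has no blue K_70, so R(2, 70) > 69. Hence R(2, 70) = 70.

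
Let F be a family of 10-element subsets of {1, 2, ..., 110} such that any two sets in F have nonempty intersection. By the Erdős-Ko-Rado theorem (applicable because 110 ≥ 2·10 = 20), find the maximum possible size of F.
max |F| = C(109, 9) = 4263421511271

The Erdős-Ko-Rado theorem states: for n ≥ 2k, an intersecting family of k-subsets of an n-element set has size at most C(n − 1, k − 1), with equality for 'star' families {A ⊆ [n] : |A| = k, i ∈ A} (fix an element i). For n = 110, k = 10: C(109, 9) = 4263421511271.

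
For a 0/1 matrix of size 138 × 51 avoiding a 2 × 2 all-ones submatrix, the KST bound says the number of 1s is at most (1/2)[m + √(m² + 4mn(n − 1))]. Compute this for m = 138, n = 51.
z(138, 51; 2, 2) ≤ (1/2)[138 + √(138² + 4·138·51·50)] = (1/2)[138 + √1426644] = 666.211

Kővári–Sós–Turán: let r_1, ..., r_138 be the row sums and z = Σ r_i the total number of 1s. Each pair of columns can share at most one row with both entries 1 (else a 2×2 all-ones block appears), so Σ_i C(r_i, 2) ≤ C(51, 2) = 1275. By convexity Σ_i C(r_i, 2) ≥ 138·C(z/138, 2) = z(z − 138)/(2·138), giving z² − 138z − 138·51·50 ≤ 0 and hence z ≤ (1/2)[138 + √(19044 + 4·351900)] = (1/2)[138 + √1426644] ≈ (1/2)(138 + 1194.422) = 666.211.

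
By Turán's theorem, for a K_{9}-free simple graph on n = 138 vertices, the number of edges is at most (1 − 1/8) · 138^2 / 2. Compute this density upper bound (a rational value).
Turán density bound = (7/8) · 138^2/2 = 33327/4 ≈ 8331.75

Turán's theorem: ex(n, K_{r+1}) is achieved by the complete r-partite Turán graph T(n, r) with parts as balanced as possible, and is at most (1 − 1/r) · n^2/2. For r = 8, n = 138: the density bound is (7/8) · 19044/2 = 33327/4 ≈ 8331.75. The integer-valued extremum is e(T(138, 8)) = 8331, which is strictly less than the density bound 33327/4 since 8 ∤ 138 (the parts of T(138, 8) cannot all be equal).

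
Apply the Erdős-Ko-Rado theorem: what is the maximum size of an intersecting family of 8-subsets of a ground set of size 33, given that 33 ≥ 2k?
max |F| = C(32, 7) = 3365856

Erdős-Ko-Rado (1961): when n ≥ 2k, max |F| = C(n−1, k−1). The bound is attained by the star {A : i ∈ A} for any fixed i ∈ [n]. Here C(33−1, 8−1) = C(32, 7) = 3365856.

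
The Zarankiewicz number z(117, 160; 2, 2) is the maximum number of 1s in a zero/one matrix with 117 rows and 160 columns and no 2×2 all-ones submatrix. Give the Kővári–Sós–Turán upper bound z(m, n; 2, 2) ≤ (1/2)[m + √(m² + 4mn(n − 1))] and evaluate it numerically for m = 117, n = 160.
z(117, 160; 2, 2) ≤ (1/2)[117 + √(117² + 4·117·160·159)] = (1/2)[117 + √11919609] = 1784.7393

Kővári–Sós–Turán: let r_1, ..., r_117 be the row sums and z = Σ r_i the total number of 1s. Each pair of columns can share at most one row with both entries 1 (else a 2×2 all-ones block appears), so Σ_i C(r_i, 2) ≤ C(160, 2) = 12720. By convexity Σ_i C(r_i, 2) ≥ 117·C(z/117, 2) = z(z − 117)/(2·117), giving z² − 117z − 117·160·159 ≤ 0 and hence z ≤ (1/2)[117 + √(13689 + 4·2976480)] = (1/2)[117 + √11919609] ≈ (1/2)(117 + 3452.4787) = 1784.7393.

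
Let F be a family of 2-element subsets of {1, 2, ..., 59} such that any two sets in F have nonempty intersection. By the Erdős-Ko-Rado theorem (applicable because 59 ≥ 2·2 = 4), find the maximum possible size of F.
max |F| = C(58, 1) = 58

Erdős-Ko-Rado (1961): when n ≥ 2k, max |F| = C(n−1, k−1). The bound is attained by the star {A : i ∈ A} for any fixed i ∈ [n]. Here C(59−1, 2−1) = C(58, 1) = 58.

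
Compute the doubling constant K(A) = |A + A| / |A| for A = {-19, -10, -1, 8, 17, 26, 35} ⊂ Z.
K = |A + A| / |A| = 13/7

Enumerate A + A = {a + b : a, b ∈ A}. With |A| = 7, there are |A|^2 = 49 ordered sum pairs; collecting distinct values, A + A = {-38, -29, -20, -11, -2, 7, 16, 25, 34, 43, 52, 61, 70}, so |A + A| = 13. Thus K = 13/7. Here |A + A| = 2|A| − 1 = 13, the minimum possible — so K = 13/7 is minimal, which holds iff A is an arithmetic progression.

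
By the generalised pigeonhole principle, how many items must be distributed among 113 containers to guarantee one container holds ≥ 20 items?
n = (20 − 1)·113 + 1 = 2148

By the generalised pigeonhole principle, to guarantee some box contains ≥ r objects we need more than (r − 1) · k objects total. Threshold: n = (r − 1) · k + 1. With r = 20 and k = 113: n = 19 · 113 + 1 = 2147 + 1 = 2148. For n = 2147 = 19 · 113, we can put exactly 19 objects in every box, avoiding 20 in any single one — so 2148 is tight.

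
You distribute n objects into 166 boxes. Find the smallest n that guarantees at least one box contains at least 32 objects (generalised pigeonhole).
n = (32 − 1)·166 + 1 = 5147

By the generalised pigeonhole principle, to guarantee some box contains ≥ r objects we need more than (r − 1) · k objects total. Threshold: n = (r − 1) · k + 1. With r = 32 and k = 166: n = 31 · 166 + 1 = 5146 + 1 = 5147. For n = 5146 = 31 · 166, we can put exactly 31 objects in every box, avoiding 32 in any single one — so 5147 is tight.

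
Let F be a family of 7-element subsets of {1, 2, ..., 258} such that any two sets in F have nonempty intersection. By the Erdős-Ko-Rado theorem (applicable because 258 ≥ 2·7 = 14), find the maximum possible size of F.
max |F| = C(257, 6) = 377342351232

The Erdős-Ko-Rado theorem states: for n ≥ 2k, an intersecting family of k-subsets of an n-element set has size at most C(n − 1, k − 1), with equality for 'star' families {A ⊆ [n] : |A| = k, i ∈ A} (fix an element i). For n = 258, k = 7: C(257, 6) = 377342351232.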